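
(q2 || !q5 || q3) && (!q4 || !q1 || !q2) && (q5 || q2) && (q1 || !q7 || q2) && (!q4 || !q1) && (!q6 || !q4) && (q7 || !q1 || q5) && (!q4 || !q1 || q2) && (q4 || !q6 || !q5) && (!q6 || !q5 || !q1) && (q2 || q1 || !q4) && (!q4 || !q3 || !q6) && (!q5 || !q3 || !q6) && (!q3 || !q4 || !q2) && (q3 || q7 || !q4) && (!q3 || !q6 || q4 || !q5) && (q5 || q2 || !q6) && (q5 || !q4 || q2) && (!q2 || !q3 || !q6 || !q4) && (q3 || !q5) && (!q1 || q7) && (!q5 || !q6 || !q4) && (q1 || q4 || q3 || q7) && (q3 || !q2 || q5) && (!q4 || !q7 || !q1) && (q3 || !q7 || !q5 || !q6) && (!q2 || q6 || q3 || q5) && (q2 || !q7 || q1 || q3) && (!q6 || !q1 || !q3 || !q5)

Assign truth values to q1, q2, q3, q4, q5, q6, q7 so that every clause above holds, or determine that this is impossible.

Suppose q5 = true.
(q3) alone gives q3 = true.
(!q6) alone gives q6 = false.
Suppose q4 = false.
Suppose q1 = true.
(q7) alone gives q7 = true.
All clauses hold; q2 can take either value.

q1: true; q2: true; q3: true; q4: false; q5: true; q6: false; q7: true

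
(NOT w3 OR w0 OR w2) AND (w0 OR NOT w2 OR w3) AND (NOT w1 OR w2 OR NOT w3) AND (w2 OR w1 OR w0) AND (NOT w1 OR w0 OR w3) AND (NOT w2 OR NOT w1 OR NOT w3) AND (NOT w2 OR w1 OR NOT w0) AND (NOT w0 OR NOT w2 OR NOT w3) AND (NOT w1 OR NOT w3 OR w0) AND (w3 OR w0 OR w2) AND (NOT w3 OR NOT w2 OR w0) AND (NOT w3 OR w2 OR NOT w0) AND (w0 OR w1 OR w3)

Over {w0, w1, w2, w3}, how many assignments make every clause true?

3

There are 2^4 = 16 truth assignments over (w0, w1, w2, w3).
Check each against the 13 clauses (columns in the order w0, w1, w2, w3):
  F F F F  ✗ fails (w2 OR w1 OR w0)
  F F F T  ✗ fails (NOT w3 OR w0 OR w2)
  F F T F  ✗ fails (w0 OR NOT w2 OR w3)
  F F T T  ✗ fails (NOT w3 OR NOT w2 OR w0)
  F T F F  ✗ fails (NOT w1 OR w0 OR w3)
  F T F T  ✗ fails (NOT w3 OR w0 OR w2)
  F T T F  ✗ fails (w0 OR NOT w2 OR w3)
  F T T T  ✗ fails (NOT w2 OR NOT w1 OR NOT w3)
  T F F F  ✓ satisfies all
  T F F T  ✗ fails (NOT w3 OR w2 OR NOT w0)
  T F T F  ✗ fails (NOT w2 OR w1 OR NOT w0)
  T F T T  ✗ fails (NOT w2 OR w1 OR NOT w0)
  T T F F  ✓ satisfies all
  T T F T  ✗ fails (NOT w1 OR w2 OR NOT w3)
  T T T F  ✓ satisfies all
  T T T T  ✗ fails (NOT w2 OR NOT w1 OR NOT w3)
3 of the 16 rows are models.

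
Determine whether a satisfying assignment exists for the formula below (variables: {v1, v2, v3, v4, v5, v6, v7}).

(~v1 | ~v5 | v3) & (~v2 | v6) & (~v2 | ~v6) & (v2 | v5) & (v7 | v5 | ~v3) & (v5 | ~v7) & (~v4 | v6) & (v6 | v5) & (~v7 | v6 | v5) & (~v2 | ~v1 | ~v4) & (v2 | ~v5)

Try v2 = 0.
Unit clause (v5) forces v5 = 1.
That conflicts with the unit clause (~v5).
Backtrack on v2: now try v2 = 1.
Unit clause (v6) forces v6 = 1.
That conflicts with the unit clause (~v6).
Neither v2 = 1 nor v2 = 0 works.
No assignment satisfies every clause.

Unsatisfiable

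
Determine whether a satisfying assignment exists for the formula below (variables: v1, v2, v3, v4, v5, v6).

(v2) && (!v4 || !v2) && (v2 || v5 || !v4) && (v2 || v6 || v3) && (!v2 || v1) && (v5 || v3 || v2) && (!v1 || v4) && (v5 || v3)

Unsatisfiable

(v2) alone gives v2 = true.
(!v4) alone gives v4 = false.
(v1) alone gives v1 = true.
Now (!v1) is unsatisfied and unit — conflict.
No assignment satisfies every clause.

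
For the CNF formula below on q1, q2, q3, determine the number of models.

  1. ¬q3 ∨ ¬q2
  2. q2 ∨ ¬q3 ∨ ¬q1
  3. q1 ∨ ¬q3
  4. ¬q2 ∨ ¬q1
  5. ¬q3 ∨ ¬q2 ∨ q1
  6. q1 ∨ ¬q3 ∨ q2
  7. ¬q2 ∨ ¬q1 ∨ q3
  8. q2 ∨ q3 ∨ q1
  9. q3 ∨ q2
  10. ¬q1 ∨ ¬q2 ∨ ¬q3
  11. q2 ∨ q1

There are 2^3 = 8 truth assignments over (q1, q2, q3).
Check each against the 11 clauses (columns in the order q1, q2, q3):
  F F F  ✗ fails (q2 ∨ q3 ∨ q1)
  F F T  ✗ fails (q1 ∨ ¬q3)
  F T F  ✓ satisfies all
  F T T  ✗ fails (¬q3 ∨ ¬q2)
  T F F  ✗ fails (q3 ∨ q2)
  T F T  ✗ fails (q2 ∨ ¬q3 ∨ ¬q1)
  T T F  ✗ fails (¬q2 ∨ ¬q1)
  T T T  ✗ fails (¬q3 ∨ ¬q2)
1 of the 8 rows is a model.

1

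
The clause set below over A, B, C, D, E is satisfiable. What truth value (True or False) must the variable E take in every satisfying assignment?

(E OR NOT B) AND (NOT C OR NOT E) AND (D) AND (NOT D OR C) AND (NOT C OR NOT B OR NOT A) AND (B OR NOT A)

Suppose E = true.
(NOT C) alone gives C = false.
(D) alone gives D = true.
But (NOT D) is also a unit clause — contradiction.
So every satisfying assignment has E = False.

False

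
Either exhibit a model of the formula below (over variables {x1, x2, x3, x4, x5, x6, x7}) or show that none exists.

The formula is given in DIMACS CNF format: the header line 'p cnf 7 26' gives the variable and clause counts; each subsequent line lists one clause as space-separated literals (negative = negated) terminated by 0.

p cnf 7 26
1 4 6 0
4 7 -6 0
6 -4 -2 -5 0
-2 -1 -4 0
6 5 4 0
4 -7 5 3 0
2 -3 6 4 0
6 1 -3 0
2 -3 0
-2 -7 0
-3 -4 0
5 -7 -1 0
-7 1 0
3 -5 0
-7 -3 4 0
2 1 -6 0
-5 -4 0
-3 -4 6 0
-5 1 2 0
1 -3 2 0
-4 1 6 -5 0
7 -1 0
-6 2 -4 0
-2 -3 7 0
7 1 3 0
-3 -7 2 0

Suppose x2 = True.
Unit clause (¬x7) forces x7 = False.
Unit clause (¬x1) forces x1 = False.
Unit clause (¬x3) forces x3 = False.
That conflicts with the unit clause (x3).
Backtrack on x2: now try x2 = False.
Unit clause (¬x3) forces x3 = False.
Unit clause (¬x5) forces x5 = False.
Suppose x6 = True.
Unit clause (x1) forces x1 = True.
Unit clause (¬x7) forces x7 = False.
That conflicts with the unit clause (x7).
Backtrack on x6: now try x6 = False.
Unit clause (x4) forces x4 = True.
Suppose x7 = False.
Unit clause (¬x1) forces x1 = False.
That conflicts with the unit clause (x1).
Backtrack on x7: now try x7 = True.
Unit clause (¬x1) forces x1 = False.
That conflicts with the unit clause (x1).
Both values of x7 lead to a conflict.
Both values of x6 lead to a conflict.
Both values of x2 lead to a conflict.

UNSATISFIABLE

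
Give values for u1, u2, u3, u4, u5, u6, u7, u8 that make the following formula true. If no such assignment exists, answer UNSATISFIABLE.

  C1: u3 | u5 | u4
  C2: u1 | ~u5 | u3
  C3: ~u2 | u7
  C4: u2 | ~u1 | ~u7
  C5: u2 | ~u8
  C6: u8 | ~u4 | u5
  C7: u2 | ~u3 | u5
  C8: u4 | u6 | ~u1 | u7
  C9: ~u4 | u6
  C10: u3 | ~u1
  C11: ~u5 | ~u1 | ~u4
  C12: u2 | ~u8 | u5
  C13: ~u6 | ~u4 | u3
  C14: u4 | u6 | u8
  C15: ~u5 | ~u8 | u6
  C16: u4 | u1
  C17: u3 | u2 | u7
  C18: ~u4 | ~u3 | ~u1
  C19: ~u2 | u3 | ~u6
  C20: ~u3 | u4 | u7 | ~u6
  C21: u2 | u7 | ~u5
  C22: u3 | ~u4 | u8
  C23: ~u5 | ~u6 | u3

u1: 1; u2: 1; u3: 1; u4: 0; u5: 1; u6: 1; u7: 1; u8: 0

Case u2 = 1:
From the singleton clause (u7), u7 = 1.
Case u4 = 0:
From the singleton clause (u1), u1 = 1.
From the singleton clause (u3), u3 = 1.
Case u6 = 1:
All clauses hold; u5, u8 can take either value.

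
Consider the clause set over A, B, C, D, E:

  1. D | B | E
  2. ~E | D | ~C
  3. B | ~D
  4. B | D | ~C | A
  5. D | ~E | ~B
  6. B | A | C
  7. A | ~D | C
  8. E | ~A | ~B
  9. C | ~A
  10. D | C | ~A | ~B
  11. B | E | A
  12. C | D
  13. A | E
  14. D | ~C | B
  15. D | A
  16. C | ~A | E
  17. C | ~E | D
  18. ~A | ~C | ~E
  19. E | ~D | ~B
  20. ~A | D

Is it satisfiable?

Yes, satisfiable

Try B = 1.
Try D = 1.
The clause (E) is unit, so E = 1.
Try A = 0.
The clause (C) is unit, so C = 1.
Every clause now holds.
A satisfying assignment: A: 0,  B: 1,  C: 1,  D: 1,  E: 1.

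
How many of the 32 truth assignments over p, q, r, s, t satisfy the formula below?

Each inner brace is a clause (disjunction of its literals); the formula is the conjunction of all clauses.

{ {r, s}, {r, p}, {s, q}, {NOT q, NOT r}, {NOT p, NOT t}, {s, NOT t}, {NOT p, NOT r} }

4

There are 2^5 = 32 truth assignments over (p, q, r, s, t).
Split on t. With t = true, the clauses containing t are satisfied and NOT t drops from the rest; 1 of the 2^4 = 16 assignments to the other variables satisfy what remains.
With t = false, by the same count on the reduced clause set, 3 assignments work.
(One model: p=F, q=F, r=T, s=T, t=F.)
Total: 1 + 3 = 4.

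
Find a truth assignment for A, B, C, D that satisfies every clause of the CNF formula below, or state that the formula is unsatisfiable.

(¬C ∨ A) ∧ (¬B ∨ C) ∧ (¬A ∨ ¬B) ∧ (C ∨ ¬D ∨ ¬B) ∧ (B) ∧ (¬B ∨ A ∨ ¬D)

UNSATISFIABLE

The clause (B) is unit, so B = True.
The clause (C) is unit, so C = True.
The clause (A) is unit, so A = True.
Now (¬A) is unsatisfied and unit — conflict.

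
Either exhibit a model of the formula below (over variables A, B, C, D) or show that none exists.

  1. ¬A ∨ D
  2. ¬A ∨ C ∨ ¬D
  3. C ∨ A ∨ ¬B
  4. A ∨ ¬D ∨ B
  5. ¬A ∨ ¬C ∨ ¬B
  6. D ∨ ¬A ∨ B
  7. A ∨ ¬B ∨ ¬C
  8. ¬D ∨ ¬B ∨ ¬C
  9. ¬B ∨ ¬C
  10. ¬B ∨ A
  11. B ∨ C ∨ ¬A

A=False,  B=False,  C=True,  D=False

Try A = False.
Unit clause (¬B) forces B = False.
Unit clause (¬D) forces D = False.
Every clause is now satisfied; C is unconstrained.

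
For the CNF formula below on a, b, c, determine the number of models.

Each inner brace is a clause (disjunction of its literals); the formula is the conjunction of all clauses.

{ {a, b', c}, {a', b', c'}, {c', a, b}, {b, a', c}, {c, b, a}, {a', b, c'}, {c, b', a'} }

1

There are 2^3 = 8 truth assignments over (a, b, c).
Check each against the 7 clauses (columns in the order a, b, c):
  F F F  ✗ fails (c + b + a)
  F F T  ✗ fails (c' + a + b)
  F T F  ✗ fails (a + b' + c)
  F T T  ✓ satisfies all
  T F F  ✗ fails (b + a' + c)
  T F T  ✗ fails (a' + b + c')
  T T F  ✗ fails (c + b' + a')
  T T T  ✗ fails (a' + b' + c')
1 of the 8 rows is a model.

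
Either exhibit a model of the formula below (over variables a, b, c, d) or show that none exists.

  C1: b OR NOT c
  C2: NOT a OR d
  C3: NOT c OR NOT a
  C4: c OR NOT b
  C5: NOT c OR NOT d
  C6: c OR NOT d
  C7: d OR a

Try b = true.
From the singleton clause (c), c = true.
From the singleton clause (NOT a), a = false.
From the singleton clause (NOT d), d = false.
That conflicts with the unit clause (d).
That branch fails; take b = false instead.
From the singleton clause (NOT c), c = false.
From the singleton clause (NOT d), d = false.
From the singleton clause (NOT a), a = false.
That conflicts with the unit clause (a).
Either choice for b ends in contradiction.

UNSATISFIABLE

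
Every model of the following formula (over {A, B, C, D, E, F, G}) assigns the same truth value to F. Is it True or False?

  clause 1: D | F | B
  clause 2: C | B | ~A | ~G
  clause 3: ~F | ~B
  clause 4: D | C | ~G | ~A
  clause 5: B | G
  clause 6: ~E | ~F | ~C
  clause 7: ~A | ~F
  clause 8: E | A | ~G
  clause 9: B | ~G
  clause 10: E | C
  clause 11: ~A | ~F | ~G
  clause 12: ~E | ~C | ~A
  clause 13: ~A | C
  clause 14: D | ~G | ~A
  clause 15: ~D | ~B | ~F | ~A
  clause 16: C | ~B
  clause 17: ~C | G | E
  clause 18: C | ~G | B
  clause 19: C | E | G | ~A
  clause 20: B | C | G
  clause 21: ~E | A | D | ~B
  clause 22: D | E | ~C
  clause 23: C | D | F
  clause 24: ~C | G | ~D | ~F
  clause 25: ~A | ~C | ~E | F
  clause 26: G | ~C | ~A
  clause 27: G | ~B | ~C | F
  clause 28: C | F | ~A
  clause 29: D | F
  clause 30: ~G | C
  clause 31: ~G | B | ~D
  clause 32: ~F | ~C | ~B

False

Suppose F = 1.
Unit clause (~B) forces B = 0.
Unit clause (G) forces G = 1.
But (~G) is also a unit clause — contradiction.
So every satisfying assignment has F = False.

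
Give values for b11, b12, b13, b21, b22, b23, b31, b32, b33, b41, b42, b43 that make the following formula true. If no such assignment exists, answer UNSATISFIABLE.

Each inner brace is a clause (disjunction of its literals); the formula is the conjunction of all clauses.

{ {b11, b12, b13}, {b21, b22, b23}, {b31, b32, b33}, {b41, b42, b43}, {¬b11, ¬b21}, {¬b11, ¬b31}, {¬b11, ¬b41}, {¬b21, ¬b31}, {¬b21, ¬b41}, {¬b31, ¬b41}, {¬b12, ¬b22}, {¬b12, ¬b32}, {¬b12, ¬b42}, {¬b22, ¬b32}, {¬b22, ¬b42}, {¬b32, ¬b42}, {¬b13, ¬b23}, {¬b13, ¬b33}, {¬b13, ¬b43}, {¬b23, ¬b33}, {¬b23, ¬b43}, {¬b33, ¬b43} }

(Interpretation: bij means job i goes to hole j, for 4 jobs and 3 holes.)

UNSATISFIABLE

Suppose b11 = False.
Suppose b12 = True.
From the singleton clause (¬b22), b22 = False.
From the singleton clause (¬b32), b32 = False.
From the singleton clause (¬b42), b42 = False.
Suppose b21 = True.
From the singleton clause (¬b31), b31 = False.
From the singleton clause (b33), b33 = True.
From the singleton clause (¬b41), b41 = False.
From the singleton clause (b43), b43 = True.
Now (¬b43) is unsatisfied and unit — conflict.
Backtrack on b21: now try b21 = False.
From the singleton clause (b23), b23 = True.
From the singleton clause (¬b13), b13 = False.
From the singleton clause (¬b33), b33 = False.
From the singleton clause (b31), b31 = True.
From the singleton clause (¬b41), b41 = False.
From the singleton clause (b43), b43 = True.
Now (¬b43) is unsatisfied and unit — conflict.
Either choice for b21 ends in contradiction.
Backtrack on b12: now try b12 = False.
From the singleton clause (b13), b13 = True.
From the singleton clause (¬b23), b23 = False.
From the singleton clause (¬b33), b33 = False.
From the singleton clause (¬b43), b43 = False.
Suppose b21 = True.
From the singleton clause (¬b31), b31 = False.
From the singleton clause (b32), b32 = True.
From the singleton clause (¬b41), b41 = False.
From the singleton clause (b42), b42 = True.
Now (¬b42) is unsatisfied and unit — conflict.
Backtrack on b21: now try b21 = False.
From the singleton clause (b22), b22 = True.
From the singleton clause (¬b32), b32 = False.
From the singleton clause (b31), b31 = True.
From the singleton clause (¬b41), b41 = False.
From the singleton clause (b42), b42 = True.
Now (¬b42) is unsatisfied and unit — conflict.
Either choice for b21 ends in contradiction.
Either choice for b12 ends in contradiction.
Backtrack on b11: now try b11 = True.
From the singleton clause (¬b21), b21 = False.
From the singleton clause (¬b31), b31 = False.
From the singleton clause (¬b41), b41 = False.
Suppose b22 = True.
From the singleton clause (¬b12), b12 = False.
From the singleton clause (¬b32), b32 = False.
From the singleton clause (b33), b33 = True.
From the singleton clause (¬b42), b42 = False.
From the singleton clause (b43), b43 = True.
Now (¬b43) is unsatisfied and unit — conflict.
Backtrack on b22: now try b22 = False.
From the singleton clause (b23), b23 = True.
From the singleton clause (¬b13), b13 = False.
From the singleton clause (¬b33), b33 = False.
From the singleton clause (b32), b32 = True.
From the singleton clause (¬b12), b12 = False.
From the singleton clause (¬b42), b42 = False.
From the singleton clause (b43), b43 = True.
Now (¬b43) is unsatisfied and unit — conflict.
Either choice for b22 ends in contradiction.
Either choice for b11 ends in contradiction.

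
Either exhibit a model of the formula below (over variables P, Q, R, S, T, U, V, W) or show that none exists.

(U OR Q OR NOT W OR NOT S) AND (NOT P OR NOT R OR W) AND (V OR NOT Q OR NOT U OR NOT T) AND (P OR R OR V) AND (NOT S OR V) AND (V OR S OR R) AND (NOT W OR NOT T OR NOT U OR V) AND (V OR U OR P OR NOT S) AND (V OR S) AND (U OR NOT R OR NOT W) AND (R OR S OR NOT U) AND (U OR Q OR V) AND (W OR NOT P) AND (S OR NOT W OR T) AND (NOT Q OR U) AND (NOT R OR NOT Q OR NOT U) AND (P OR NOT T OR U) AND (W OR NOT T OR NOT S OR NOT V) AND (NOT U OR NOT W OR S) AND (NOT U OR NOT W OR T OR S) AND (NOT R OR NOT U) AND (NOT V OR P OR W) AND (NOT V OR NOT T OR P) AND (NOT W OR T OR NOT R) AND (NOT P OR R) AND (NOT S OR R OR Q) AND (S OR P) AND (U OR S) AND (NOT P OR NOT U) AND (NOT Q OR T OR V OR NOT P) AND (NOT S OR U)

Case S = true:
Unit clause (V) forces V = true.
Unit clause (U) forces U = true.
Unit clause (NOT R) forces R = false.
Unit clause (NOT P) forces P = false.
Unit clause (W) forces W = true.
Unit clause (NOT T) forces T = false.
Unit clause (Q) forces Q = true.
This assignment satisfies each clause.

P=false,  Q=true,  R=false,  S=true,  T=false,  U=true,  V=true,  W=true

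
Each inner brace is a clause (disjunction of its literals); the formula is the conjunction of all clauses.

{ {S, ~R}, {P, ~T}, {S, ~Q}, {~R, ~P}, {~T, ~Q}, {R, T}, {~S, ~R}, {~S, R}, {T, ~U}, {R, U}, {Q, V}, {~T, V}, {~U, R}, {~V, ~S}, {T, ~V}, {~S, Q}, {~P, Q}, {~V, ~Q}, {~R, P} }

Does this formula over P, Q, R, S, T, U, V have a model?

No, unsatisfiable

Case S = 1:
(~R) alone gives R = 0.
That conflicts with the unit clause (R).
So S must be the other value — set S = 0.
(~R) alone gives R = 0.
(~Q) alone gives Q = 0.
(T) alone gives T = 1.
(P) alone gives P = 1.
That conflicts with the unit clause (~P).
Neither S = 1 nor S = 0 works.
No assignment satisfies every clause.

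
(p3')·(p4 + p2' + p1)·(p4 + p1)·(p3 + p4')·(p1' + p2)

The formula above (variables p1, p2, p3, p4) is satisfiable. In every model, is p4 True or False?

False

Suppose p4 = 1.
The clause (p3') is unit, so p3 = 0.
Now (p3) is unsatisfied and unit — conflict.
So every satisfying assignment has p4 = False.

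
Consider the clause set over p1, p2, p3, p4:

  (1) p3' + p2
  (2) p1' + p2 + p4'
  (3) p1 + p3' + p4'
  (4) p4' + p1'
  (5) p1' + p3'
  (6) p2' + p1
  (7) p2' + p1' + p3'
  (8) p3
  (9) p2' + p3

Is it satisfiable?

From the singleton clause (p3), p3 = 1.
From the singleton clause (p2), p2 = 1.
From the singleton clause (p1'), p1 = 0.
That conflicts with the unit clause (p1).
No assignment satisfies every clause.

Unsatisfiable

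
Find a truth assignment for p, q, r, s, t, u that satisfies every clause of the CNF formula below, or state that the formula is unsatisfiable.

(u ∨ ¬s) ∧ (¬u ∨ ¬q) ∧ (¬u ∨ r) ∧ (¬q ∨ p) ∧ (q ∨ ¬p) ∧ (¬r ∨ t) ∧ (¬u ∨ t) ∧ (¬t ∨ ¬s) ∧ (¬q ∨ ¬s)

Suppose u = False.
From the singleton clause (¬s), s = False.
Suppose q = True.
From the singleton clause (p), p = True.
Suppose r = False.
All clauses hold; t can take either value.

p ↦ True, q ↦ True, r ↦ False, s ↦ False, t ↦ True, u ↦ False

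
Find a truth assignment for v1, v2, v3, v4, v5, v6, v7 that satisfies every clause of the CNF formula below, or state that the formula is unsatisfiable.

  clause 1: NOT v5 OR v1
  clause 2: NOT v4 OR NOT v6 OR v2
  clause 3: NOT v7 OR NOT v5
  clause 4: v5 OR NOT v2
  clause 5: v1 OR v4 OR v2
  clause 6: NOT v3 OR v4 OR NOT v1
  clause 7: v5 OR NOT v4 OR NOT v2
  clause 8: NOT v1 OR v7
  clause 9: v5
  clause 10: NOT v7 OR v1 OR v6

UNSATISFIABLE

From the singleton clause (v5), v5 = true.
From the singleton clause (v1), v1 = true.
From the singleton clause (NOT v7), v7 = false.
That conflicts with the unit clause (v7).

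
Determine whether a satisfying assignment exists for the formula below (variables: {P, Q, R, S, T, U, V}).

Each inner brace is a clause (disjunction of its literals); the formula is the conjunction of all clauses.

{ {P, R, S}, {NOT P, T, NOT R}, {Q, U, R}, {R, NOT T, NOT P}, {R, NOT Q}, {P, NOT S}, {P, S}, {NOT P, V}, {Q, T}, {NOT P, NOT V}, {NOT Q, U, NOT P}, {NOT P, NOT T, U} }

Try R = true.
Try P = false.
(NOT S) alone gives S = false.
Now (S) is unsatisfied and unit — conflict.
Backtrack on P: now try P = true.
(T) alone gives T = true.
(V) alone gives V = true.
Now (NOT V) is unsatisfied and unit — conflict.
Both values of P lead to a conflict.
Backtrack on R: now try R = false.
(NOT Q) alone gives Q = false.
(U) alone gives U = true.
(T) alone gives T = true.
(NOT P) alone gives P = false.
(S) alone gives S = true.
Now (NOT S) is unsatisfied and unit — conflict.
Both values of R lead to a conflict.
No assignment satisfies every clause.

No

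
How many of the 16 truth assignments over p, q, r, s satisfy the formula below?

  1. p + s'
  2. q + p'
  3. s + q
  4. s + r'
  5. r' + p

There are 2^4 = 16 truth assignments over (p, q, r, s).
Check each against the 5 clauses (columns in the order p, q, r, s):
  F F F F  ✗ fails (s + q)
  F F F T  ✗ fails (p + s')
  F F T F  ✗ fails (s + q)
  F F T T  ✗ fails (p + s')
  F T F F  ✓ satisfies all
  F T F T  ✗ fails (p + s')
  F T T F  ✗ fails (s + r')
  F T T T  ✗ fails (p + s')
  T F F F  ✗ fails (q + p')
  T F F T  ✗ fails (q + p')
  T F T F  ✗ fails (q + p')
  T F T T  ✗ fails (q + p')
  T T F F  ✓ satisfies all
  T T F T  ✓ satisfies all
  T T T F  ✗ fails (s + r')
  T T T T  ✓ satisfies all
4 of the 16 rows are models.

4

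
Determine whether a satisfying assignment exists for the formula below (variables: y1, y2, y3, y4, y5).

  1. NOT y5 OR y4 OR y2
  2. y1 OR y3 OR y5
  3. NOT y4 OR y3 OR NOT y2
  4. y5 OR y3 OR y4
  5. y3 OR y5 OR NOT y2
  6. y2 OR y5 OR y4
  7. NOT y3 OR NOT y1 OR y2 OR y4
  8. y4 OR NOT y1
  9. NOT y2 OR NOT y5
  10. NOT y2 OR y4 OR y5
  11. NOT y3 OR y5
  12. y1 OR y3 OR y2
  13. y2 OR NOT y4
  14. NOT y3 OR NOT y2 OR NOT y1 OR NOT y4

Unsatisfiable

Case y4 = true:
Unit clause (y2) forces y2 = true.
Unit clause (y3) forces y3 = true.
Unit clause (NOT y5) forces y5 = false.
But (y5) is also a unit clause — contradiction.
So y4 must be the other value — set y4 = false.
Unit clause (NOT y1) forces y1 = false.
Case y5 = false:
Unit clause (y3) forces y3 = true.
But (NOT y3) is also a unit clause — contradiction.
So y5 must be the other value — set y5 = true.
Unit clause (y2) forces y2 = true.
But (NOT y2) is also a unit clause — contradiction.
Either choice for y5 ends in contradiction.
Either choice for y4 ends in contradiction.
No assignment satisfies every clause.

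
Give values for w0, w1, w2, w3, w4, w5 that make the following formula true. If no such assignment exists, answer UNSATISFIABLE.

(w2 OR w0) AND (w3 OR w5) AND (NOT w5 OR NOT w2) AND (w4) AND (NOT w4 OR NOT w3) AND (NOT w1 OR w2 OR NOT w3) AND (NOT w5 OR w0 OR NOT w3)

w0 ↦ true, w1 ↦ true, w2 ↦ false, w3 ↦ false, w4 ↦ true, w5 ↦ true

From the singleton clause (w4), w4 = true.
From the singleton clause (NOT w3), w3 = false.
From the singleton clause (w5), w5 = true.
From the singleton clause (NOT w2), w2 = false.
From the singleton clause (w0), w0 = true.
No clause remains; w1 is free.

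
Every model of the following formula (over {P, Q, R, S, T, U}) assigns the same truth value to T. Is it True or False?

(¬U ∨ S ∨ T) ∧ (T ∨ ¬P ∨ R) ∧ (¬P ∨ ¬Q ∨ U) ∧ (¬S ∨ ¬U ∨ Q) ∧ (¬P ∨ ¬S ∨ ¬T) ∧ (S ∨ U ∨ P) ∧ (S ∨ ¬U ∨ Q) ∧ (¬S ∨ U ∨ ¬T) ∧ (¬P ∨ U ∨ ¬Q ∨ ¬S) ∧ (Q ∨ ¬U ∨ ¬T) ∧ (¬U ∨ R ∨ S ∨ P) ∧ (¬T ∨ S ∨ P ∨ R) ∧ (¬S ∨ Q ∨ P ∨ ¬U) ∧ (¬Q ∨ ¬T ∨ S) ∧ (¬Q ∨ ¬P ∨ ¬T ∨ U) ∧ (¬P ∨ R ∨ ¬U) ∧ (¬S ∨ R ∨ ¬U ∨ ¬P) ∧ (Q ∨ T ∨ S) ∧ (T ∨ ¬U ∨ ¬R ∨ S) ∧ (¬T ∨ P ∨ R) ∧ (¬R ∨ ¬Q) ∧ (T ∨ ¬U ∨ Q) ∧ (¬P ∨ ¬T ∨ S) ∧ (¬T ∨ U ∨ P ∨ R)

False

Suppose T = True.
Suppose P = False.
Unit clause (R) forces R = True.
Unit clause (¬Q) forces Q = False.
Unit clause (¬U) forces U = False.
Unit clause (S) forces S = True.
That conflicts with the unit clause (¬S).
Backtrack on P: now try P = True.
Unit clause (¬S) forces S = False.
That conflicts with the unit clause (S).
Either choice for P ends in contradiction.
So every satisfying assignment has T = False.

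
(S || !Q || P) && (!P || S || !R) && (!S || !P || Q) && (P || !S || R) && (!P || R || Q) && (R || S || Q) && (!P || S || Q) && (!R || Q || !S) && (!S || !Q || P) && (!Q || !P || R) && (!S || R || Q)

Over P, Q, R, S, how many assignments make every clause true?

There are 2^4 = 16 truth assignments over (P, Q, R, S).
Check each against the 11 clauses (columns in the order P, Q, R, S):
  F F F F  ✗ fails (R || S || Q)
  F F F T  ✗ fails (P || !S || R)
  F F T F  ✓ satisfies all
  F F T T  ✗ fails (!R || Q || !S)
  F T F F  ✗ fails (S || !Q || P)
  F T F T  ✗ fails (P || !S || R)
  F T T F  ✗ fails (S || !Q || P)
  F T T T  ✗ fails (!S || !Q || P)
  T F F F  ✗ fails (!P || R || Q)
  T F F T  ✗ fails (!S || !P || Q)
  T F T F  ✗ fails (!P || S || !R)
  T F T T  ✗ fails (!S || !P || Q)
  T T F F  ✗ fails (!Q || !P || R)
  T T F T  ✗ fails (!Q || !P || R)
  T T T F  ✗ fails (!P || S || !R)
  T T T T  ✓ satisfies all
2 of the 16 rows are models.

2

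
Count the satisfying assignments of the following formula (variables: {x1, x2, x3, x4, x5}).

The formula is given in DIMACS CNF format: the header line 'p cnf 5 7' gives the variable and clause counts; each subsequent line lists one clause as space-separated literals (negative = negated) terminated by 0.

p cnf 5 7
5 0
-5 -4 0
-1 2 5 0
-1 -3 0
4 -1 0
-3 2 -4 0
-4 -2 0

There are 2^5 = 32 truth assignments over (x1, x2, x3, x4, x5).
Split on x4. With x4 = True, the clauses containing x4 are satisfied and ¬x4 drops from the rest; 0 of the 2^4 = 16 assignments to the other variables satisfy what remains.
With x4 = False, by the same count on the reduced clause set, 4 assignments work.
(One model: x1=F, x2=F, x3=F, x4=F, x5=T.)
Total: 0 + 4 = 4.

4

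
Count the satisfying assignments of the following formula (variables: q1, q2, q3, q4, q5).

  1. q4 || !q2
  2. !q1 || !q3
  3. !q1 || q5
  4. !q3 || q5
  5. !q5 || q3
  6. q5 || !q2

There are 2^5 = 32 truth assignments over (q1, q2, q3, q4, q5).
Split on q2. With q2 = true, the clauses containing q2 are satisfied and !q2 drops from the rest; 1 of the 2^4 = 16 assignments to the other variables satisfy what remains.
With q2 = false, by the same count on the reduced clause set, 4 assignments work.
Total: 1 + 4 = 5.

5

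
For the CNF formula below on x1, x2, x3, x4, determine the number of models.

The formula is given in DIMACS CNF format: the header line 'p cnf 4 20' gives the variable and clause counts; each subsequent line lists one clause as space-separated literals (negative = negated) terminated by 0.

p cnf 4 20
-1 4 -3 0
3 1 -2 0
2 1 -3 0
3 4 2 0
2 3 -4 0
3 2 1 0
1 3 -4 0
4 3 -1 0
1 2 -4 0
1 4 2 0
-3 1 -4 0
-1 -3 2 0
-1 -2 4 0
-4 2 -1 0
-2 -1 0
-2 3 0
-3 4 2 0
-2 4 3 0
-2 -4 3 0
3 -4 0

1

There are 2^4 = 16 truth assignments over (x1, x2, x3, x4).
Split on x1. With x1 = True, the clauses containing x1 are satisfied and ¬x1 drops from the rest; 0 of the 2^3 = 8 assignments to the other variables satisfy what remains.
With x1 = False, by the same count on the reduced clause set, 1 assignment works.
Total: 0 + 1 = 1.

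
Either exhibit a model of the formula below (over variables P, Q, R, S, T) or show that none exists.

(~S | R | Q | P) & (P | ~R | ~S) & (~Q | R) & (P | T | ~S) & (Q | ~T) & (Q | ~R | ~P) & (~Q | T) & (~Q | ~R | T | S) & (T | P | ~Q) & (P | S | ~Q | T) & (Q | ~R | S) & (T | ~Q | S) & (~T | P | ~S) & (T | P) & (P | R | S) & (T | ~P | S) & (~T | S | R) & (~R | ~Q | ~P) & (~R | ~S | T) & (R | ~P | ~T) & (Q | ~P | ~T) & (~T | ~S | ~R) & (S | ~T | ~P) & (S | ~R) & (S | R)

Branch on Q: set Q = 0.
From the singleton clause (~T), T = 0.
From the singleton clause (P), P = 1.
From the singleton clause (~R), R = 0.
From the singleton clause (S), S = 1.
Every clause now holds.

P ↦ 1; Q ↦ 0; R ↦ 0; S ↦ 1; T ↦ 0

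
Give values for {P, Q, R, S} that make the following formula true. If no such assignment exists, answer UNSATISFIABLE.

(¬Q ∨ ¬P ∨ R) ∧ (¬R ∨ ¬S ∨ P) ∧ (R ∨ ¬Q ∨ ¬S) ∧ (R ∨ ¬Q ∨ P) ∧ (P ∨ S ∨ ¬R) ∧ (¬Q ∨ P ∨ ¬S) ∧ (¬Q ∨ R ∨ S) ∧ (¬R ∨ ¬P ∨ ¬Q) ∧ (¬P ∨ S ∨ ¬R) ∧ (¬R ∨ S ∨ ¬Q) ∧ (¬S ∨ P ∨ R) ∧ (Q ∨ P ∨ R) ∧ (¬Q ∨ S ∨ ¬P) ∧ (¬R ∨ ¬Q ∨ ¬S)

Case Q = False:
Case P = True:
Case S = True:
No clause remains; R is free.

P=True, Q=False, R=False, S=True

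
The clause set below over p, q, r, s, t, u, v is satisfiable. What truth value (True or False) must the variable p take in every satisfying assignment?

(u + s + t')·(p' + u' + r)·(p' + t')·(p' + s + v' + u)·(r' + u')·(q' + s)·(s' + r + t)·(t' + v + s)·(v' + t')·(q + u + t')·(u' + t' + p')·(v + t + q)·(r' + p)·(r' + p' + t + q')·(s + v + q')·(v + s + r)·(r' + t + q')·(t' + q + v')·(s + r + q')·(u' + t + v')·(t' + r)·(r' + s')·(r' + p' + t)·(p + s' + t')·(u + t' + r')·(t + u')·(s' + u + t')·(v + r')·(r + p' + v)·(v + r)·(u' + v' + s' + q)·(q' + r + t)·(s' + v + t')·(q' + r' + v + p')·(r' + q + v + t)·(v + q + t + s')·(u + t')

False

Suppose p = 1.
Unit clause (t') forces t = 0.
Unit clause (r') forces r = 0.
Unit clause (u') forces u = 0.
Unit clause (s') forces s = 0.
Unit clause (v') forces v = 0.
That conflicts with the unit clause (v).
So every satisfying assignment has p = False.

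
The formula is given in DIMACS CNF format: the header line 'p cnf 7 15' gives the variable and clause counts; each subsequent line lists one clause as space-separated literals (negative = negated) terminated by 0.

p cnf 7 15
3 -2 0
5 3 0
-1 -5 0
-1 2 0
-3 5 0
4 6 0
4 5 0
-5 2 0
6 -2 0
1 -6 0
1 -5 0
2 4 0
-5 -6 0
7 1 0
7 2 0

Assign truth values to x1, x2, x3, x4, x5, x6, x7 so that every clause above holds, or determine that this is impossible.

Case x3 = True:
The clause (x5) is unit, so x5 = True.
The clause (¬x1) is unit, so x1 = False.
That conflicts with the unit clause (x1).
Backtrack on x3: now try x3 = False.
The clause (¬x2) is unit, so x2 = False.
The clause (x5) is unit, so x5 = True.
That conflicts with the unit clause (¬x5).
Both values of x3 lead to a conflict.

UNSATISFIABLE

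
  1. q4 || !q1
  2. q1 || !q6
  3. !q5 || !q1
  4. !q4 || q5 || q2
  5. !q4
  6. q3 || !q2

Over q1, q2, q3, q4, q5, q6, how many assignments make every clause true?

6

There are 2^6 = 64 truth assignments over (q1, q2, q3, q4, q5, q6).
Split on q2. With q2 = true, the clauses containing q2 are satisfied and !q2 drops from the rest; 2 of the 2^5 = 32 assignments to the other variables satisfy what remains.
With q2 = false, by the same count on the reduced clause set, 4 assignments work.
Total: 2 + 4 = 6.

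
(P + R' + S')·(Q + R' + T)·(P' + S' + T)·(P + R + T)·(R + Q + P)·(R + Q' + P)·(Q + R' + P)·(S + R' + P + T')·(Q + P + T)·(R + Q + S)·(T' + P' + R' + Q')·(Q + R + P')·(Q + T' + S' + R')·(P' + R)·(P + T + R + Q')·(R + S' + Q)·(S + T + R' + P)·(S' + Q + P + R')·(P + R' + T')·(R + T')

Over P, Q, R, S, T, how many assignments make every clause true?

There are 2^5 = 32 truth assignments over (P, Q, R, S, T).
Split on S. With S = 1, the clauses containing S are satisfied and S' drops from the rest; 0 of the 2^4 = 16 assignments to the other variables satisfy what remains.
With S = 0, by the same count on the reduced clause set, 2 assignments work.
(One model: P=T, Q=F, R=T, S=F, T=T.)
Total: 0 + 2 = 2.

2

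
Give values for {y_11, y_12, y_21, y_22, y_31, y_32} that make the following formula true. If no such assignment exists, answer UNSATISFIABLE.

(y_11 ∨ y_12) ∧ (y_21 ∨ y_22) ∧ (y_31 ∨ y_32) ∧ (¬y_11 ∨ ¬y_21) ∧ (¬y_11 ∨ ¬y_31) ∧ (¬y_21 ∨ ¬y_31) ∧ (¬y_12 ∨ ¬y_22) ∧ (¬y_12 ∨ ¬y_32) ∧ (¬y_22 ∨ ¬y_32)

UNSATISFIABLE

Branch on y_11: set y_11 = True.
Unit clause (¬y_21) forces y_21 = False.
Unit clause (y_22) forces y_22 = True.
Unit clause (¬y_31) forces y_31 = False.
Unit clause (y_32) forces y_32 = True.
But (¬y_32) is also a unit clause — contradiction.
That branch fails; take y_11 = False instead.
Unit clause (y_12) forces y_12 = True.
Unit clause (¬y_22) forces y_22 = False.
Unit clause (y_21) forces y_21 = True.
Unit clause (¬y_31) forces y_31 = False.
Unit clause (y_32) forces y_32 = True.
But (¬y_32) is also a unit clause — contradiction.
Either choice for y_11 ends in contradiction.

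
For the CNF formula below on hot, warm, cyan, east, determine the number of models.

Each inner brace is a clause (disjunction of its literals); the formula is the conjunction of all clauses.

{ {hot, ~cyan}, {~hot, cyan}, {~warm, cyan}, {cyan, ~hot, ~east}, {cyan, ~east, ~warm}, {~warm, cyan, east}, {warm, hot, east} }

There are 2^4 = 16 truth assignments over (hot, warm, cyan, east).
Check each against the 7 clauses (columns in the order hot, warm, cyan, east):
  F F F F  ✗ fails (warm | hot | east)
  F F F T  ✓ satisfies all
  F F T F  ✗ fails (hot | ~cyan)
  F F T T  ✗ fails (hot | ~cyan)
  F T F F  ✗ fails (~warm | cyan)
  F T F T  ✗ fails (~warm | cyan)
  F T T F  ✗ fails (hot | ~cyan)
  F T T T  ✗ fails (hot | ~cyan)
  T F F F  ✗ fails (~hot | cyan)
  T F F T  ✗ fails (~hot | cyan)
  T F T F  ✓ satisfies all
  T F T T  ✓ satisfies all
  T T F F  ✗ fails (~hot | cyan)
  T T F T  ✗ fails (~hot | cyan)
  T T T F  ✓ satisfies all
  T T T T  ✓ satisfies all
5 of the 16 rows are models.

5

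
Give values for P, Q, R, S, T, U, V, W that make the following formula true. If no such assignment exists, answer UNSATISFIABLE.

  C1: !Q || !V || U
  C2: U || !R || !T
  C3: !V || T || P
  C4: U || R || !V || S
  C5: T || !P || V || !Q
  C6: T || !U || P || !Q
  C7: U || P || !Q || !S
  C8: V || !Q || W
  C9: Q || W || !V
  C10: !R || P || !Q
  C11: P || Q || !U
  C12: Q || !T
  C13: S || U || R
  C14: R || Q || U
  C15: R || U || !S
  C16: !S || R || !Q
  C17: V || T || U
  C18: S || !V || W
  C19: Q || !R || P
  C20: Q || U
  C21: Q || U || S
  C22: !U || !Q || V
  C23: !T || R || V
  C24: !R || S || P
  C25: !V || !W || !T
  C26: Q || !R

P=true; Q=true; R=true; S=true; T=false; U=true; V=true; W=false

Suppose Q = true.
Suppose V = true.
(U) alone gives U = true.
Suppose T = false.
(P) alone gives P = true.
Suppose S = true.
(R) alone gives R = true.
Every clause is now satisfied; W is unconstrained.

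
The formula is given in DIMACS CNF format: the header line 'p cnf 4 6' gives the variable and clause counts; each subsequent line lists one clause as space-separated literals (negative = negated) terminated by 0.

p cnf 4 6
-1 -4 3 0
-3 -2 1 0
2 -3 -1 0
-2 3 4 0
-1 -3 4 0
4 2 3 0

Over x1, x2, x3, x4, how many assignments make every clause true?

5

There are 2^4 = 16 truth assignments over (x1, x2, x3, x4).
Check each against the 6 clauses (columns in the order x1, x2, x3, x4):
  F F F F  ✗ fails (x4 ∨ x2 ∨ x3)
  F F F T  ✓ satisfies all
  F F T F  ✓ satisfies all
  F F T T  ✓ satisfies all
  F T F F  ✗ fails (¬x2 ∨ x3 ∨ x4)
  F T F T  ✓ satisfies all
  F T T F  ✗ fails (¬x3 ∨ ¬x2 ∨ x1)
  F T T T  ✗ fails (¬x3 ∨ ¬x2 ∨ x1)
  T F F F  ✗ fails (x4 ∨ x2 ∨ x3)
  T F F T  ✗ fails (¬x1 ∨ ¬x4 ∨ x3)
  T F T F  ✗ fails (x2 ∨ ¬x3 ∨ ¬x1)
  T F T T  ✗ fails (x2 ∨ ¬x3 ∨ ¬x1)
  T T F F  ✗ fails (¬x2 ∨ x3 ∨ x4)
  T T F T  ✗ fails (¬x1 ∨ ¬x4 ∨ x3)
  T T T F  ✗ fails (¬x1 ∨ ¬x3 ∨ x4)
  T T T T  ✓ satisfies all
5 of the 16 rows are models.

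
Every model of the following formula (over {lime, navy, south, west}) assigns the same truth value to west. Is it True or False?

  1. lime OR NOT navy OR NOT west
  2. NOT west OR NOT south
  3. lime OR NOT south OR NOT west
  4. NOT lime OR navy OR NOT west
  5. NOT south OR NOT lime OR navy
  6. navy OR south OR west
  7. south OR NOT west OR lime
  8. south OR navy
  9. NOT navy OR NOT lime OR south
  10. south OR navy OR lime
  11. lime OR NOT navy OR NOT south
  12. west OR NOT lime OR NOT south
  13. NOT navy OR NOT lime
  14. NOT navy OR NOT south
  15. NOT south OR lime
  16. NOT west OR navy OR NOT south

False

Suppose west = true.
(NOT south) alone gives south = false.
(lime) alone gives lime = true.
(navy) alone gives navy = true.
That conflicts with the unit clause (NOT navy).
So every satisfying assignment has west = False.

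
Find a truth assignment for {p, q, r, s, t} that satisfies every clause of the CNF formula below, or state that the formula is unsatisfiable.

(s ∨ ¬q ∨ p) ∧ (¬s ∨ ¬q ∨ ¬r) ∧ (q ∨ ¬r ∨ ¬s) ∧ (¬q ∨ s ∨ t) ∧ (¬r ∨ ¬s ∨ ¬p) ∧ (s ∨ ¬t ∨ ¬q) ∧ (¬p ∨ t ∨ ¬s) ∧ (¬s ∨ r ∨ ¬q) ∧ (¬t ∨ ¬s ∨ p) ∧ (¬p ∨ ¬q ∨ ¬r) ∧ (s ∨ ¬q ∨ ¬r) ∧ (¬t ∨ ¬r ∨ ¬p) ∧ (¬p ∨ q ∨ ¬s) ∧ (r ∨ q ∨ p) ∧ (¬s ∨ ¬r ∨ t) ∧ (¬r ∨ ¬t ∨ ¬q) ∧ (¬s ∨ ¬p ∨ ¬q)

p ↦ True; q ↦ False; r ↦ False; s ↦ False; t ↦ True

Suppose s = False.
Suppose q = False.
Suppose r = False.
From the singleton clause (p), p = True.
All clauses hold; t can take either value.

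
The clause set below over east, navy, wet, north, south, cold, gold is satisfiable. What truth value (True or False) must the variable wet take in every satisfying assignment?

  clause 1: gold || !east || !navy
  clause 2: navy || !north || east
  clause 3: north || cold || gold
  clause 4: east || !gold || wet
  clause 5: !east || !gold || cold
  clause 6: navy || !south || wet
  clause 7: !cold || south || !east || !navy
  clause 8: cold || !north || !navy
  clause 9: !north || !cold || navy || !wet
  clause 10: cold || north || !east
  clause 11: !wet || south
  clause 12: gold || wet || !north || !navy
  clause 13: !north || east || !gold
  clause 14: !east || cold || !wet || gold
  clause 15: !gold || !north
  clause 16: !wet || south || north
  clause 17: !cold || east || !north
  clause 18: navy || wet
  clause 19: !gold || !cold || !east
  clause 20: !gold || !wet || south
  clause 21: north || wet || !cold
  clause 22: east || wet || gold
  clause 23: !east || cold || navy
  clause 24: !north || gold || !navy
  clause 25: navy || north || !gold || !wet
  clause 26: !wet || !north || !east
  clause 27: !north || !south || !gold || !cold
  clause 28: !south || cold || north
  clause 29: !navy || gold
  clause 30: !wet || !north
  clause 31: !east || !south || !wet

Suppose wet = false.
From the singleton clause (navy), navy = true.
From the singleton clause (gold), gold = true.
From the singleton clause (east), east = true.
From the singleton clause (cold), cold = true.
Now (!cold) is unsatisfied and unit — conflict.
So every satisfying assignment has wet = True.

True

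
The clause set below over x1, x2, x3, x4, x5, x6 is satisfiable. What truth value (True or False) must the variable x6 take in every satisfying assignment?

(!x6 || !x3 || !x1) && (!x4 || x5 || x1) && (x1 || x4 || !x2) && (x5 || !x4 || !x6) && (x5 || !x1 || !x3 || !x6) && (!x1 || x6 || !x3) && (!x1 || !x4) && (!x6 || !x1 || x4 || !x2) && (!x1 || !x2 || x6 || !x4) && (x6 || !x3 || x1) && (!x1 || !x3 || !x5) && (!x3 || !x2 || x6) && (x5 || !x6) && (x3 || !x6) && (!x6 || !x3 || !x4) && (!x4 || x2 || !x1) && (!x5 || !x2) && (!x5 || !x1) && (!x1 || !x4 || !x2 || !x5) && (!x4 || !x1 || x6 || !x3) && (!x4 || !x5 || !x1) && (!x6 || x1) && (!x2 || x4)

False

Suppose x6 = true.
From the singleton clause (x5), x5 = true.
From the singleton clause (x3), x3 = true.
From the singleton clause (!x1), x1 = false.
That conflicts with the unit clause (x1).
So every satisfying assignment has x6 = False.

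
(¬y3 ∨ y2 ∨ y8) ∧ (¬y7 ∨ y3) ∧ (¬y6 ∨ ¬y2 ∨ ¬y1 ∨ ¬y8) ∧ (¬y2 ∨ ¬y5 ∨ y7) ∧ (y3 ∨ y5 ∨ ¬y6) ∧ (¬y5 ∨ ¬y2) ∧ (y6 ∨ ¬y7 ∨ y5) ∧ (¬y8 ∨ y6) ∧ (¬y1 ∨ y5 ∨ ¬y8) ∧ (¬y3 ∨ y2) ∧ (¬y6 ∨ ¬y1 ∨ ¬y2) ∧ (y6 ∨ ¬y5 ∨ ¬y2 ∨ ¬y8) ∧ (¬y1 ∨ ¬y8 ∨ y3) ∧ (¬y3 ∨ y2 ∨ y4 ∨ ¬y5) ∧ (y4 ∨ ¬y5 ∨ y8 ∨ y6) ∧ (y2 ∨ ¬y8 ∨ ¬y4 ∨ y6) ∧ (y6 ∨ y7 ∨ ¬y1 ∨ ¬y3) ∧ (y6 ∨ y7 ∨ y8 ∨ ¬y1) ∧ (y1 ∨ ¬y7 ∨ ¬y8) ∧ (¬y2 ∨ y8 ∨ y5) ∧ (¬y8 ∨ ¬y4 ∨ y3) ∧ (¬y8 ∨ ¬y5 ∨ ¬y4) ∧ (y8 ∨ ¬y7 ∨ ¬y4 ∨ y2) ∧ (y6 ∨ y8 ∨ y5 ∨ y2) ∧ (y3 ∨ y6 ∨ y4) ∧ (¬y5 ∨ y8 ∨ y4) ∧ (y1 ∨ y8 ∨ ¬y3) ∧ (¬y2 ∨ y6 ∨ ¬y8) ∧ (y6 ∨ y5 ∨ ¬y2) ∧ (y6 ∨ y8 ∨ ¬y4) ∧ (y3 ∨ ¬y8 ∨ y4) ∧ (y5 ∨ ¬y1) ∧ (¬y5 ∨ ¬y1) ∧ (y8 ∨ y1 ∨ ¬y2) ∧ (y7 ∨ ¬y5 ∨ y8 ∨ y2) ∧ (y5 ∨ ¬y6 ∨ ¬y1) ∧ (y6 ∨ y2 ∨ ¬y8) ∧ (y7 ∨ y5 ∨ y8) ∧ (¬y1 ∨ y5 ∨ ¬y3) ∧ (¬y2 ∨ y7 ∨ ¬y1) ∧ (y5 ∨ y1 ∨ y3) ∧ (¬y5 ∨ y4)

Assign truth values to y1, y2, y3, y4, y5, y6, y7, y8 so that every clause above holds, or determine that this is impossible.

y1: False; y2: True; y3: True; y4: False; y5: False; y6: True; y7: False; y8: True

Suppose y7 = False.
Suppose y2 = True.
(¬y5) alone gives y5 = False.
(y8) alone gives y8 = True.
(y6) alone gives y6 = True.
(¬y1) alone gives y1 = False.
(y3) alone gives y3 = True.
Every clause is now satisfied; y4 is unconstrained.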